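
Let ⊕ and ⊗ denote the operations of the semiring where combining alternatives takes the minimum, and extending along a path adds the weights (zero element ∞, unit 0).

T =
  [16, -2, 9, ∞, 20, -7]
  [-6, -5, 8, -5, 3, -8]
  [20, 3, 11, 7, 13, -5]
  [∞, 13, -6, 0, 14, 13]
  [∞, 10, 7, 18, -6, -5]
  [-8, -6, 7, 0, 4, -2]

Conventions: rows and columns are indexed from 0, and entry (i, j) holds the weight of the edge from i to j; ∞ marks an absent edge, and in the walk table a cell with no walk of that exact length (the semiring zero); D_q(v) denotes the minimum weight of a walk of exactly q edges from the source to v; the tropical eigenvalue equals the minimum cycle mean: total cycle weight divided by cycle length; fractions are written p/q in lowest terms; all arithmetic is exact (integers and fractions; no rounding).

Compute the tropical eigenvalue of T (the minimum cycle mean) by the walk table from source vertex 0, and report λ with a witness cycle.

q=0: [0, ∞, ∞, ∞, ∞, ∞]
q=1: [16, -2, 9, ∞, 20, -7]
q=2: [-15, -13, 0, -7, -3, -10]
q=3: [-19, -18, -13, -18, -10, -22]
q=4: [-30, -28, -24, -23, -18, -26]
q=5: [-34, -33, -29, -33, -25, -37]
q=6: [-45, -43, -39, -38, -33, -41]
Optimal cycle mean attained by: cycle 0->5->0, total (-7) + (-8), length 2.
Answer: λ = -15/2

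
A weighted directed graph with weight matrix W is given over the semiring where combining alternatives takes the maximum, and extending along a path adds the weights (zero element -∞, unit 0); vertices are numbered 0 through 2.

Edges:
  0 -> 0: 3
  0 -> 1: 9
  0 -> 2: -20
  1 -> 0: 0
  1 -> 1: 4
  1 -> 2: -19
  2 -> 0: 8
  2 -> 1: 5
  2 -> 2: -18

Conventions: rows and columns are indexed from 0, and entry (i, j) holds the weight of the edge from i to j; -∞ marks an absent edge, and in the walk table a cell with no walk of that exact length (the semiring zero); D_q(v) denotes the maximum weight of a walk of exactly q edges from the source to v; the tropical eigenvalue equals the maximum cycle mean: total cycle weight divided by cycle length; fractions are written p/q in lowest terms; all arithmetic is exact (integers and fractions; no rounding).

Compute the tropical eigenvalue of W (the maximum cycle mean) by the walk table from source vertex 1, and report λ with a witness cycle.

q=0: [-∞, 0, -∞]
q=1: [0, 4, -19]
q=2: [4, 9, -15]
q=3: [9, 13, -10]
Optimal cycle mean attained by: cycle 0->1->0, total 9 + 0, length 2.
Answer: λ = 9/2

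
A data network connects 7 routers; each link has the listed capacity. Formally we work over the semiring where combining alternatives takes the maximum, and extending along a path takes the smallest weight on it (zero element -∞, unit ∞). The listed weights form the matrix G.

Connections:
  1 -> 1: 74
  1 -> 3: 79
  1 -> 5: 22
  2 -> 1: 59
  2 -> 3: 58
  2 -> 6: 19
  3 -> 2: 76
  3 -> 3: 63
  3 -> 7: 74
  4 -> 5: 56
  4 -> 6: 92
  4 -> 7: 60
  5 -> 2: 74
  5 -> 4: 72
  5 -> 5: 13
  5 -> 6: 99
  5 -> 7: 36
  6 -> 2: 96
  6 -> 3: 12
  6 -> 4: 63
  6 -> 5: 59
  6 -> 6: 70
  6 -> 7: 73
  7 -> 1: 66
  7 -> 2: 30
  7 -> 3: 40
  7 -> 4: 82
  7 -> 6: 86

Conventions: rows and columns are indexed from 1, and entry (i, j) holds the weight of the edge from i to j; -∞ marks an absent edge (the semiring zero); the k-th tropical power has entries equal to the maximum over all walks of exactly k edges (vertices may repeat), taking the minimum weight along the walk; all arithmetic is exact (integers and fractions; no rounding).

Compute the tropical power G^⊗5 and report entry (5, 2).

G^⊗2:
  [74, 76, 74, 22, 22, 22, 74]
  [59, 58, 59, 19, 22, 19, 58]
  [66, 63, 63, 74, -∞, 74, 63]
  [60, 92, 40, 63, 59, 70, 73]
  [59, 96, 58, 63, 59, 72, 73]
  [66, 70, 58, 73, 59, 73, 70]
  [66, 86, 66, 63, 59, 82, 73]
G^⊗3:
  [74, 74, 74, 74, 22, 74, 74]
  [59, 59, 59, 58, 22, 58, 59]
  [66, 74, 66, 63, 59, 74, 73]
  [66, 70, 60, 73, 59, 73, 70]
  [66, 72, 59, 73, 59, 73, 72]
  [66, 73, 66, 70, 59, 73, 73]
  [66, 82, 66, 73, 59, 73, 73]
G^⊗4:
  [74, 74, 74, 74, 59, 74, 74]
  [59, 59, 59, 59, 58, 59, 59]
  [66, 74, 66, 73, 59, 73, 73]
  [66, 73, 66, 70, 59, 73, 73]
  [66, 73, 66, 72, 59, 73, 73]
  [66, 73, 66, 73, 59, 73, 73]
  [66, 73, 66, 73, 59, 73, 73]
G^⊗5:
  [74, 74, 74, 74, 59, 74, 74]
  [59, 59, 59, 59, 59, 59, 59]
  [66, 73, 66, 73, 59, 73, 73]
  [66, 73, 66, 73, 59, 73, 73]
  [66, 73, 66, 73, 59, 73, 73]
  [66, 73, 66, 73, 59, 73, 73]
  [66, 73, 66, 73, 59, 73, 73]
Key observation: the optimum is the walk 5->6->7->4->6->2, with weight 99 min 73 min 82 min 92 min 96 = 73.
Optimal value attained by: walk 5->6->7->4->6->2.
Answer: (G^⊗5)[5][2] = 73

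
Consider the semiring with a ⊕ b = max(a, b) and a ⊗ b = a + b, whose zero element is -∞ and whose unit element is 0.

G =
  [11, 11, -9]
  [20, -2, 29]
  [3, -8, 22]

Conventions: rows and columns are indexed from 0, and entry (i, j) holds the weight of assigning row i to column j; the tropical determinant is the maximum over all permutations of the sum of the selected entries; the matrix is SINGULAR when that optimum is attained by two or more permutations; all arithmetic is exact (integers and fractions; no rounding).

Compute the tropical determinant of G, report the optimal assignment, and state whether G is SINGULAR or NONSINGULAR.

σ = (0, 1, 2): 11 + (-2) + 22 = 31
σ = (0, 2, 1): 11 + 29 + (-8) = 32
σ = (1, 0, 2): 11 + 20 + 22 = 53
σ = (1, 2, 0): 11 + 29 + 3 = 43
σ = (2, 0, 1): (-9) + 20 + (-8) = 3
σ = (2, 1, 0): (-9) + (-2) + 3 = -8
Optimal value attained by: σ = (1, 0, 2).
Answer: det⊕(G) = 53; verdict: NONSINGULAR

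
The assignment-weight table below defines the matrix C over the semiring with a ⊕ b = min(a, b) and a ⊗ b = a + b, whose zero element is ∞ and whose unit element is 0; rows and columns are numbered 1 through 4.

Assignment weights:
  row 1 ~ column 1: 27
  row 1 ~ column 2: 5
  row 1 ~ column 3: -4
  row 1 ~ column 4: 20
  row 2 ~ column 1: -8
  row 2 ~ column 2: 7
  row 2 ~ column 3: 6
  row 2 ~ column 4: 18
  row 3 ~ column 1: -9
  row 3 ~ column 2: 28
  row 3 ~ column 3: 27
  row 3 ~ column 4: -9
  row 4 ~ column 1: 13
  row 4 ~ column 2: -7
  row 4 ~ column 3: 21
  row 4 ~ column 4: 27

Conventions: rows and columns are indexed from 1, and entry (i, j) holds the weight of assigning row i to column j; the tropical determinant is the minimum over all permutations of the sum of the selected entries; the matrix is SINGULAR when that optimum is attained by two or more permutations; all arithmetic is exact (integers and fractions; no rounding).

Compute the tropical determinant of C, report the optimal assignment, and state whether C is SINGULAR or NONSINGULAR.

σ = (1, 2, 3, 4): 27 + 7 + 27 + 27 = 88
σ = (1, 2, 4, 3): 27 + 7 + (-9) + 21 = 46
σ = (1, 3, 2, 4): 27 + 6 + 28 + 27 = 88
σ = (1, 3, 4, 2): 27 + 6 + (-9) + (-7) = 17
σ = (1, 4, 2, 3): 27 + 18 + 28 + 21 = 94
σ = (1, 4, 3, 2): 27 + 18 + 27 + (-7) = 65
σ = (2, 1, 3, 4): 5 + (-8) + 27 + 27 = 51
σ = (2, 1, 4, 3): 5 + (-8) + (-9) + 21 = 9
σ = (2, 3, 1, 4): 5 + 6 + (-9) + 27 = 29
σ = (2, 3, 4, 1): 5 + 6 + (-9) + 13 = 15
σ = (2, 4, 1, 3): 5 + 18 + (-9) + 21 = 35
σ = (2, 4, 3, 1): 5 + 18 + 27 + 13 = 63
σ = (3, 1, 2, 4): (-4) + (-8) + 28 + 27 = 43
σ = (3, 1, 4, 2): (-4) + (-8) + (-9) + (-7) = -28
σ = (3, 2, 1, 4): (-4) + 7 + (-9) + 27 = 21
σ = (3, 2, 4, 1): (-4) + 7 + (-9) + 13 = 7
σ = (3, 4, 1, 2): (-4) + 18 + (-9) + (-7) = -2
σ = (3, 4, 2, 1): (-4) + 18 + 28 + 13 = 55
σ = (4, 1, 2, 3): 20 + (-8) + 28 + 21 = 61
σ = (4, 1, 3, 2): 20 + (-8) + 27 + (-7) = 32
σ = (4, 2, 1, 3): 20 + 7 + (-9) + 21 = 39
σ = (4, 2, 3, 1): 20 + 7 + 27 + 13 = 67
σ = (4, 3, 1, 2): 20 + 6 + (-9) + (-7) = 10
σ = (4, 3, 2, 1): 20 + 6 + 28 + 13 = 67
Optimal value attained by: σ = (3, 1, 4, 2).
Answer: det⊕(C) = -28; verdict: NONSINGULAR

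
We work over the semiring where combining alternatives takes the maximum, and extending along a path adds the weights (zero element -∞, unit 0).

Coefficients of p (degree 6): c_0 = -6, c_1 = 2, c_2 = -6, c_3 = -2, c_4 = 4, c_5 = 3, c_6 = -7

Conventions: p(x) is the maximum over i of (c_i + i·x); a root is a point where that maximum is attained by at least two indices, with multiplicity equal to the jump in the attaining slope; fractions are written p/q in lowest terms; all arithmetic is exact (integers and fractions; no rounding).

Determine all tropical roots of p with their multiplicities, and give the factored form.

hull edge (i=0, c=-6) to (i=1, c=2): slope 8, span 1
hull edge (i=1, c=2) to (i=4, c=4): slope 2/3, span 3
hull edge (i=4, c=4) to (i=5, c=3): slope -1, span 1
hull edge (i=5, c=3) to (i=6, c=-7): slope -10, span 1
Factored form: p(x) = -7 ⊗ (x ⊕ (-8)) ⊗ (x ⊕ (-2/3)) ⊗ (x ⊕ (-2/3)) ⊗ (x ⊕ (-2/3)) ⊗ (x ⊕ 1) ⊗ (x ⊕ 10)
Answer: roots = -8 (mult 1), -2/3 (mult 3), 1 (mult 1), 10 (mult 1)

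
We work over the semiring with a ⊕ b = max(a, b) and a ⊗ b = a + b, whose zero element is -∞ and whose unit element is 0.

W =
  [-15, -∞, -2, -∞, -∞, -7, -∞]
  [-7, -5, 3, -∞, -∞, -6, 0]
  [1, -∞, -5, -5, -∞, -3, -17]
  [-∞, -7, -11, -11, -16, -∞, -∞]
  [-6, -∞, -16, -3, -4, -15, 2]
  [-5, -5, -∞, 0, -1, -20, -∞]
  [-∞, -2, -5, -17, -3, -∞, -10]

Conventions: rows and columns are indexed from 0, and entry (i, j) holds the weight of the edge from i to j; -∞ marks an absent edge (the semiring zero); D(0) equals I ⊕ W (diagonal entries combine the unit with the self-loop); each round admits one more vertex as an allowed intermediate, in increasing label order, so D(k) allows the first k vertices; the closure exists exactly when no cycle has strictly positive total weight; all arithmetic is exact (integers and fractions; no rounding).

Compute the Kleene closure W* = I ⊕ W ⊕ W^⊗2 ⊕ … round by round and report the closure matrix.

D(0):
  [0, -∞, -2, -∞, -∞, -7, -∞]
  [-7, 0, 3, -∞, -∞, -6, 0]
  [1, -∞, 0, -5, -∞, -3, -17]
  [-∞, -7, -11, 0, -16, -∞, -∞]
  [-6, -∞, -16, -3, 0, -15, 2]
  [-5, -5, -∞, 0, -1, 0, -∞]
  [-∞, -2, -5, -17, -3, -∞, 0]
D(1):
  [0, -∞, -2, -∞, -∞, -7, -∞]
  [-7, 0, 3, -∞, -∞, -6, 0]
  [1, -∞, 0, -5, -∞, -3, -17]
  [-∞, -7, -11, 0, -16, -∞, -∞]
  [-6, -∞, -8, -3, 0, -13, 2]
  [-5, -5, -7, 0, -1, 0, -∞]
  [-∞, -2, -5, -17, -3, -∞, 0]
D(2):
  [0, -∞, -2, -∞, -∞, -7, -∞]
  [-7, 0, 3, -∞, -∞, -6, 0]
  [1, -∞, 0, -5, -∞, -3, -17]
  [-14, -7, -4, 0, -16, -13, -7]
  [-6, -∞, -8, -3, 0, -13, 2]
  [-5, -5, -2, 0, -1, 0, -5]
  [-9, -2, 1, -17, -3, -8, 0]
D(3):
  [0, -∞, -2, -7, -∞, -5, -19]
  [4, 0, 3, -2, -∞, 0, 0]
  [1, -∞, 0, -5, -∞, -3, -17]
  [-3, -7, -4, 0, -16, -7, -7]
  [-6, -∞, -8, -3, 0, -11, 2]
  [-1, -5, -2, 0, -1, 0, -5]
  [2, -2, 1, -4, -3, -2, 0]
D(4):
  [0, -14, -2, -7, -23, -5, -14]
  [4, 0, 3, -2, -18, 0, 0]
  [1, -12, 0, -5, -21, -3, -12]
  [-3, -7, -4, 0, -16, -7, -7]
  [-6, -10, -7, -3, 0, -10, 2]
  [-1, -5, -2, 0, -1, 0, -5]
  [2, -2, 1, -4, -3, -2, 0]
D(5):
  [0, -14, -2, -7, -23, -5, -14]
  [4, 0, 3, -2, -18, 0, 0]
  [1, -12, 0, -5, -21, -3, -12]
  [-3, -7, -4, 0, -16, -7, -7]
  [-6, -10, -7, -3, 0, -10, 2]
  [-1, -5, -2, 0, -1, 0, 1]
  [2, -2, 1, -4, -3, -2, 0]
D(6):
  [0, -10, -2, -5, -6, -5, -4]
  [4, 0, 3, 0, -1, 0, 1]
  [1, -8, 0, -3, -4, -3, -2]
  [-3, -7, -4, 0, -8, -7, -6]
  [-6, -10, -7, -3, 0, -10, 2]
  [-1, -5, -2, 0, -1, 0, 1]
  [2, -2, 1, -2, -3, -2, 0]
D(7):
  [0, -6, -2, -5, -6, -5, -4]
  [4, 0, 3, 0, -1, 0, 1]
  [1, -4, 0, -3, -4, -3, -2]
  [-3, -7, -4, 0, -8, -7, -6]
  [4, 0, 3, 0, 0, 0, 2]
  [3, -1, 2, 0, -1, 0, 1]
  [2, -2, 1, -2, -3, -2, 0]
Answer: W* = [[0, -6, -2, -5, -6, -5, -4], [4, 0, 3, 0, -1, 0, 1], [1, -4, 0, -3, -4, -3, -2], [-3, -7, -4, 0, -8, -7, -6], [4, 0, 3, 0, 0, 0, 2], [3, -1, 2, 0, -1, 0, 1], [2, -2, 1, -2, -3, -2, 0]]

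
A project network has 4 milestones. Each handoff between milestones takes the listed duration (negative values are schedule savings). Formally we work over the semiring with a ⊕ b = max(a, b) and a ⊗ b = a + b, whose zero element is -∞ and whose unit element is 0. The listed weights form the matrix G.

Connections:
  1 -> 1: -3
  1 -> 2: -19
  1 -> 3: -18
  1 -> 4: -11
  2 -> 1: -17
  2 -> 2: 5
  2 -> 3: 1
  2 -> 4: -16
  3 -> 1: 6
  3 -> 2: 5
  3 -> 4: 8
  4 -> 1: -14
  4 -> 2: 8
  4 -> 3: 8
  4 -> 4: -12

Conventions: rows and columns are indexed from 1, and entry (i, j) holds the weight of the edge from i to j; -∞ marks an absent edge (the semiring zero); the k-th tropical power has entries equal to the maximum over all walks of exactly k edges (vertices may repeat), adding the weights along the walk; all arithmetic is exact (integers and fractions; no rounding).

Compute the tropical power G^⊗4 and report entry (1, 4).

G^⊗2:
  [-6, -3, -3, -10]
  [7, 10, 6, 9]
  [3, 16, 16, -4]
  [14, 13, 9, 16]
G^⊗3:
  [3, 2, -2, 5]
  [12, 17, 17, 14]
  [22, 21, 17, 24]
  [15, 24, 24, 17]
G^⊗4:
  [4, 13, 13, 6]
  [23, 22, 22, 25]
  [23, 32, 32, 25]
  [30, 29, 25, 32]
Key observation: the optimum is the walk 1->3->4->3->4, with weight (-18) + 8 + 8 + 8 = 6.
Optimal value attained by: walk 1->3->4->3->4.
Answer: (G^⊗4)[1][4] = 6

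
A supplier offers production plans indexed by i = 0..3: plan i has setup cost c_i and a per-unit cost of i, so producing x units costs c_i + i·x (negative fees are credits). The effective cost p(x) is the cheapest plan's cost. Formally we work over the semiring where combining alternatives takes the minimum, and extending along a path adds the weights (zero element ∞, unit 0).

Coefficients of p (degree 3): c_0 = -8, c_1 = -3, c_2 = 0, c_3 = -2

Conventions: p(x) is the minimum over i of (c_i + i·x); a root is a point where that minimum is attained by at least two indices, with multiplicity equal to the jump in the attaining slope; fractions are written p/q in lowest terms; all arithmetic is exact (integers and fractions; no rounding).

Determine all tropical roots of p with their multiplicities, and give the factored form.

hull edge (i=0, c=-8) to (i=3, c=-2): slope 2, span 3
Factored form: p(x) = -2 ⊗ (x ⊕ (-2)) ⊗ (x ⊕ (-2)) ⊗ (x ⊕ (-2))
Answer: roots = -2 (mult 3)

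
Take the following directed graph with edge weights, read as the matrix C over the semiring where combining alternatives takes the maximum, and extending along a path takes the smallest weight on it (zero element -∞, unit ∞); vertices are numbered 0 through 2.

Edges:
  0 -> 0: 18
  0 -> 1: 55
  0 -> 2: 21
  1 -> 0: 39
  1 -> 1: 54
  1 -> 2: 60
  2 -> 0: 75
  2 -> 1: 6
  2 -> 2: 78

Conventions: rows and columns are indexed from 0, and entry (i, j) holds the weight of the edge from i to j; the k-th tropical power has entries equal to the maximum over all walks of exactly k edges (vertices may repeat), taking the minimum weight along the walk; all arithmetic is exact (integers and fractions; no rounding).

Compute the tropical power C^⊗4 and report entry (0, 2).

C^⊗2:
  [39, 54, 55]
  [60, 54, 60]
  [75, 55, 78]
C^⊗3:
  [55, 54, 55]
  [60, 55, 60]
  [75, 55, 78]
C^⊗4:
  [55, 55, 55]
  [60, 55, 60]
  [75, 55, 78]
Key observation: the optimum is the walk 0->1->2->2->2, with weight 55 min 60 min 78 min 78 = 55.
Optimal value attained by: walk 0->1->2->2->2.
Answer: (C^⊗4)[0][2] = 55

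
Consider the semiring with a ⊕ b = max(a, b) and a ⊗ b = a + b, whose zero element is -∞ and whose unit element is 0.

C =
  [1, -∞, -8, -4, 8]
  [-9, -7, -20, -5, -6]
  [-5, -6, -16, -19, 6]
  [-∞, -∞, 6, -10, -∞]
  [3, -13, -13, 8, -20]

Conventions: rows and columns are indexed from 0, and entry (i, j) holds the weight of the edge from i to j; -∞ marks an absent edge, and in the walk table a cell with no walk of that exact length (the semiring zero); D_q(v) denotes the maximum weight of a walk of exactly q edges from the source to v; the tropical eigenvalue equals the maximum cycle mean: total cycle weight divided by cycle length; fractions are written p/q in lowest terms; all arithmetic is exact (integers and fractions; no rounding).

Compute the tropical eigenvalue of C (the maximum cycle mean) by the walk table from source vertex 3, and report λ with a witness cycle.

q=0: [-∞, -∞, -∞, 0, -∞]
q=1: [-∞, -∞, 6, -10, -∞]
q=2: [1, 0, -4, -13, 12]
q=3: [15, -1, -1, 20, 9]
q=4: [16, -4, 26, 17, 23]
q=5: [26, 20, 23, 31, 32]
Optimal cycle mean attained by: cycle 2->4->3->2, total 6 + 8 + 6, length 3.
Answer: λ = 20/3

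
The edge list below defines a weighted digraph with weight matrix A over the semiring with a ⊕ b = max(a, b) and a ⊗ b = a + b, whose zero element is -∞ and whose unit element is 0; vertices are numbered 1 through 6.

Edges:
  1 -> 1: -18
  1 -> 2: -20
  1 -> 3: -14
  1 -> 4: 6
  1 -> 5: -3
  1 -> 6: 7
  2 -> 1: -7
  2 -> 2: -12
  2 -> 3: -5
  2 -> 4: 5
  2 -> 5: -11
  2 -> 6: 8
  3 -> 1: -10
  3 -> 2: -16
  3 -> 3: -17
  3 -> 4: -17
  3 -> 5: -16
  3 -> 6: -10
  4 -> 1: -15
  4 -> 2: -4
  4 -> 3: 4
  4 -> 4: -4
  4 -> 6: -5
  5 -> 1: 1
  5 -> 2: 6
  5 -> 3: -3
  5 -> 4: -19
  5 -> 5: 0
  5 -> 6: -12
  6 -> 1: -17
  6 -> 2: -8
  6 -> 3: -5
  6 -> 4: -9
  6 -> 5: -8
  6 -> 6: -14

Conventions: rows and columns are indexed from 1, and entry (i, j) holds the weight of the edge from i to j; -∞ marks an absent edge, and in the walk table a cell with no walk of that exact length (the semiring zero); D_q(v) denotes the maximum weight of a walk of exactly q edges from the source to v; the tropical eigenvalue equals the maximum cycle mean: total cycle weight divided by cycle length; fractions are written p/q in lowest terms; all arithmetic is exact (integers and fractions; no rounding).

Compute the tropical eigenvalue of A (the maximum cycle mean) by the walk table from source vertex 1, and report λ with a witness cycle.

q=0: [0, -∞, -∞, -∞, -∞, -∞]
q=1: [-18, -20, -14, 6, -3, 7]
q=2: [-2, 3, 10, 2, -1, 1]
q=3: [0, 5, 6, 8, -1, 11]
q=4: [0, 5, 12, 10, 3, 13]
q=5: [4, 9, 14, 10, 5, 13]
q=6: [6, 11, 14, 14, 5, 17]
Optimal cycle mean attained by: cycle 2->6->5->2, total 8 + (-8) + 6, length 3.
Answer: λ = 2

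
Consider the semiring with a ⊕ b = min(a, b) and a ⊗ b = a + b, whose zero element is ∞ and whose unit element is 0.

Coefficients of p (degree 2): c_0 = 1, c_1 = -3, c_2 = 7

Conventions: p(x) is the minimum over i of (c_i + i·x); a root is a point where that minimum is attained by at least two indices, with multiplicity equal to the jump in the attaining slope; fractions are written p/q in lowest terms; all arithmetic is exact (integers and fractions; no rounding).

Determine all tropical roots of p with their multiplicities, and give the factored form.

hull edge (i=0, c=1) to (i=1, c=-3): slope -4, span 1
hull edge (i=1, c=-3) to (i=2, c=7): slope 10, span 1
Factored form: p(x) = 7 ⊗ (x ⊕ (-10)) ⊗ (x ⊕ 4)
Answer: roots = -10 (mult 1), 4 (mult 1)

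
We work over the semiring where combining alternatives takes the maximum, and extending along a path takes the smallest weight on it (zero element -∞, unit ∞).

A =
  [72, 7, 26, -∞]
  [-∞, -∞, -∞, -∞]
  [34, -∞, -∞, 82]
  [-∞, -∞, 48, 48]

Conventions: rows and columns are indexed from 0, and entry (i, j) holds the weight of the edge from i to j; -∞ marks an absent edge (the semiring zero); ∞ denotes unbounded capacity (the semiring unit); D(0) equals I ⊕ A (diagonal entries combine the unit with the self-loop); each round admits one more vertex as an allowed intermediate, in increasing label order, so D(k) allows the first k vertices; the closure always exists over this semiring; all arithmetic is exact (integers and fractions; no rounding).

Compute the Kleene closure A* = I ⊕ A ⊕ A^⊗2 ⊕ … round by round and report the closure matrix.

D(0):
  [∞, 7, 26, -∞]
  [-∞, ∞, -∞, -∞]
  [34, -∞, ∞, 82]
  [-∞, -∞, 48, ∞]
D(1):
  [∞, 7, 26, -∞]
  [-∞, ∞, -∞, -∞]
  [34, 7, ∞, 82]
  [-∞, -∞, 48, ∞]
D(2):
  [∞, 7, 26, -∞]
  [-∞, ∞, -∞, -∞]
  [34, 7, ∞, 82]
  [-∞, -∞, 48, ∞]
D(3):
  [∞, 7, 26, 26]
  [-∞, ∞, -∞, -∞]
  [34, 7, ∞, 82]
  [34, 7, 48, ∞]
D(4):
  [∞, 7, 26, 26]
  [-∞, ∞, -∞, -∞]
  [34, 7, ∞, 82]
  [34, 7, 48, ∞]
Answer: A* = [[∞, 7, 26, 26], [-∞, ∞, -∞, -∞], [34, 7, ∞, 82], [34, 7, 48, ∞]]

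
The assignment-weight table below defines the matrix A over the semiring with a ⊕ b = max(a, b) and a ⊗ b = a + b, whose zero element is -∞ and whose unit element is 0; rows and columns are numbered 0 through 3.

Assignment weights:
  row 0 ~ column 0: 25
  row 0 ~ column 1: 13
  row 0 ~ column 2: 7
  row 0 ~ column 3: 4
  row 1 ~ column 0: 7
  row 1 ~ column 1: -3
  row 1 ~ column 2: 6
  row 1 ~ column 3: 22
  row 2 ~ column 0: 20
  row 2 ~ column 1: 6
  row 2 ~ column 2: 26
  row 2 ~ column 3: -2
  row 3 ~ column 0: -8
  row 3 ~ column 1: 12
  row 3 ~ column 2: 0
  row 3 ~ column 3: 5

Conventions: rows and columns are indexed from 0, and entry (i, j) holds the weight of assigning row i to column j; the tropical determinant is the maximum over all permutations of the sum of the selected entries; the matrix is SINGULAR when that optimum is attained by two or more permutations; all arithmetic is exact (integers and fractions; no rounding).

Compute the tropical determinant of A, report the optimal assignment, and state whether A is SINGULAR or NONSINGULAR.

σ = (0, 1, 2, 3): 25 + (-3) + 26 + 5 = 53
σ = (0, 1, 3, 2): 25 + (-3) + (-2) + 0 = 20
σ = (0, 2, 1, 3): 25 + 6 + 6 + 5 = 42
σ = (0, 2, 3, 1): 25 + 6 + (-2) + 12 = 41
σ = (0, 3, 1, 2): 25 + 22 + 6 + 0 = 53
σ = (0, 3, 2, 1): 25 + 22 + 26 + 12 = 85
σ = (1, 0, 2, 3): 13 + 7 + 26 + 5 = 51
σ = (1, 0, 3, 2): 13 + 7 + (-2) + 0 = 18
σ = (1, 2, 0, 3): 13 + 6 + 20 + 5 = 44
σ = (1, 2, 3, 0): 13 + 6 + (-2) + (-8) = 9
σ = (1, 3, 0, 2): 13 + 22 + 20 + 0 = 55
σ = (1, 3, 2, 0): 13 + 22 + 26 + (-8) = 53
σ = (2, 0, 1, 3): 7 + 7 + 6 + 5 = 25
σ = (2, 0, 3, 1): 7 + 7 + (-2) + 12 = 24
σ = (2, 1, 0, 3): 7 + (-3) + 20 + 5 = 29
σ = (2, 1, 3, 0): 7 + (-3) + (-2) + (-8) = -6
σ = (2, 3, 0, 1): 7 + 22 + 20 + 12 = 61
σ = (2, 3, 1, 0): 7 + 22 + 6 + (-8) = 27
σ = (3, 0, 1, 2): 4 + 7 + 6 + 0 = 17
σ = (3, 0, 2, 1): 4 + 7 + 26 + 12 = 49
σ = (3, 1, 0, 2): 4 + (-3) + 20 + 0 = 21
σ = (3, 1, 2, 0): 4 + (-3) + 26 + (-8) = 19
σ = (3, 2, 0, 1): 4 + 6 + 20 + 12 = 42
σ = (3, 2, 1, 0): 4 + 6 + 6 + (-8) = 8
Optimal value attained by: σ = (0, 3, 2, 1).
Answer: det⊕(A) = 85; verdict: NONSINGULAR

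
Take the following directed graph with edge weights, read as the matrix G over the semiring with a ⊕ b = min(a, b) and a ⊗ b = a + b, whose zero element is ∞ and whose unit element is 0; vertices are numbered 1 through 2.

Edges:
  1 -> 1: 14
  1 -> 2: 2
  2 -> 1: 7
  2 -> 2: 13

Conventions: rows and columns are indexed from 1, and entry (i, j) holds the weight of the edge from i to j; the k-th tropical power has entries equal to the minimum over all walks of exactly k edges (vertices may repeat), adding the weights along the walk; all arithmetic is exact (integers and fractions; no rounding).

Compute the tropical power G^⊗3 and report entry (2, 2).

G^⊗2:
  [9, 15]
  [20, 9]
G^⊗3:
  [22, 11]
  [16, 22]
Key observation: the optimum is the walk 2->1->2->2, with weight 7 + 2 + 13 = 22.
Optimal value attained by: walk 2->1->2->2.
Answer: (G^⊗3)[2][2] = 22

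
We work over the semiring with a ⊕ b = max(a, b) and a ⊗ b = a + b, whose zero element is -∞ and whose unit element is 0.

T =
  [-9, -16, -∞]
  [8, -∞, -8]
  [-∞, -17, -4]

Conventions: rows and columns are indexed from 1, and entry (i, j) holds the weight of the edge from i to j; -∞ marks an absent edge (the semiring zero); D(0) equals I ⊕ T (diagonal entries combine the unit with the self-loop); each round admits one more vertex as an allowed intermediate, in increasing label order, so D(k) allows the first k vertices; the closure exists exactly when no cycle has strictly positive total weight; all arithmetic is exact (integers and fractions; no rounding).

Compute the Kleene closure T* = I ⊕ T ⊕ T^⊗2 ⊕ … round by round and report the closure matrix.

D(0):
  [0, -16, -∞]
  [8, 0, -8]
  [-∞, -17, 0]
D(1):
  [0, -16, -∞]
  [8, 0, -8]
  [-∞, -17, 0]
D(2):
  [0, -16, -24]
  [8, 0, -8]
  [-9, -17, 0]
D(3):
  [0, -16, -24]
  [8, 0, -8]
  [-9, -17, 0]
Answer: T* = [[0, -16, -24], [8, 0, -8], [-9, -17, 0]]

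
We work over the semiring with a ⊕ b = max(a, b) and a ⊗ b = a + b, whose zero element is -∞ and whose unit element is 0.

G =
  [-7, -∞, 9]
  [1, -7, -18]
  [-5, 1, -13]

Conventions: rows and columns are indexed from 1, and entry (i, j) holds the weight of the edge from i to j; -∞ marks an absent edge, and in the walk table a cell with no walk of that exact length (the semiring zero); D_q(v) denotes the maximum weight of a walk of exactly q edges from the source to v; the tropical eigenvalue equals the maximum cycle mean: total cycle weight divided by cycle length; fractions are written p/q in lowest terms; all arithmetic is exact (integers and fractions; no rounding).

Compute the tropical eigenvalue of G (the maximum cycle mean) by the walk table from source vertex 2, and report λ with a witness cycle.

q=0: [-∞, 0, -∞]
q=1: [1, -7, -18]
q=2: [-6, -14, 10]
q=3: [5, 11, 3]
Optimal cycle mean attained by: cycle 1->3->2->1, total 9 + 1 + 1, length 3.
Answer: λ = 11/3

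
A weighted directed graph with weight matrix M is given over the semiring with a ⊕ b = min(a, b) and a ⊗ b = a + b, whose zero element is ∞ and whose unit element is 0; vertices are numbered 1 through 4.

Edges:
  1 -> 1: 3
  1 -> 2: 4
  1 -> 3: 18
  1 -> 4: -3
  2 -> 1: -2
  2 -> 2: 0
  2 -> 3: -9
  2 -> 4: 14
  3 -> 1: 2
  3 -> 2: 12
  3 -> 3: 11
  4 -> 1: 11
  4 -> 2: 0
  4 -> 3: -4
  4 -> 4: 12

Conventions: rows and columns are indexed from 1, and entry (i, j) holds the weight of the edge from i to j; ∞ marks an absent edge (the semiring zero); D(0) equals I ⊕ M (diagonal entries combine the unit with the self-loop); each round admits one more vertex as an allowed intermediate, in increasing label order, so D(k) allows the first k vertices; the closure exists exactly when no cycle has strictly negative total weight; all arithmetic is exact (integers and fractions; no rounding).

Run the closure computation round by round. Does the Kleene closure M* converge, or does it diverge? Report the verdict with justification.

D(0):
  [0, 4, 18, -3]
  [-2, 0, -9, 14]
  [2, 12, 0, ∞]
  [11, 0, -4, 0]
D(1):
  [0, 4, 18, -3]
  [-2, 0, -9, -5]
  [2, 6, 0, -1]
  [11, 0, -4, 0]
Detection: at round 2, diagonal entry (3, 3) turns strictly negative.
Key observation: the cycle 3->1->2->3 has total weight 2 + 4 + (-9), which is strictly negative.
Answer: DIVERGES — negative cycle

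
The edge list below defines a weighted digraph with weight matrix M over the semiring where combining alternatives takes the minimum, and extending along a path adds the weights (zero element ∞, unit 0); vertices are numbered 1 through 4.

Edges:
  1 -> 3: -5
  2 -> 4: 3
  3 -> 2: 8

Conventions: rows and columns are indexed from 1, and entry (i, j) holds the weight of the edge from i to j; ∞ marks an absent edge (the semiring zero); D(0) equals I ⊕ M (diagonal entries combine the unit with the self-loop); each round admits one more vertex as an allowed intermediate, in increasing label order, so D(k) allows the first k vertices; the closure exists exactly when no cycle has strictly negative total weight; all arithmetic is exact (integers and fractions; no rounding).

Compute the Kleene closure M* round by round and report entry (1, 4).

D(0):
  [0, ∞, -5, ∞]
  [∞, 0, ∞, 3]
  [∞, 8, 0, ∞]
  [∞, ∞, ∞, 0]
D(1):
  [0, ∞, -5, ∞]
  [∞, 0, ∞, 3]
  [∞, 8, 0, ∞]
  [∞, ∞, ∞, 0]
D(2):
  [0, ∞, -5, ∞]
  [∞, 0, ∞, 3]
  [∞, 8, 0, 11]
  [∞, ∞, ∞, 0]
D(3):
  [0, 3, -5, 6]
  [∞, 0, ∞, 3]
  [∞, 8, 0, 11]
  [∞, ∞, ∞, 0]
D(4):
  [0, 3, -5, 6]
  [∞, 0, ∞, 3]
  [∞, 8, 0, 11]
  [∞, ∞, ∞, 0]
Answer: M*[1][4] = 6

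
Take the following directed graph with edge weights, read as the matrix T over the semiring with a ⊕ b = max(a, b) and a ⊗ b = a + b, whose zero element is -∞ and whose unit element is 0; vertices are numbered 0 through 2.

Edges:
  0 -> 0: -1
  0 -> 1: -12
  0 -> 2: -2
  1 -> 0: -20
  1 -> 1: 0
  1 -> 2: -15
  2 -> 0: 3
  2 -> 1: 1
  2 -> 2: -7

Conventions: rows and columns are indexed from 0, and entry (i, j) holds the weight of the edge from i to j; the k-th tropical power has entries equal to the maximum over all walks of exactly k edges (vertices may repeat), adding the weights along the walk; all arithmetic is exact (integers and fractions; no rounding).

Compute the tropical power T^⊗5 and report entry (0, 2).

T^⊗2:
  [1, -1, -3]
  [-12, 0, -15]
  [2, 1, 1]
T^⊗3:
  [0, -1, -1]
  [-12, 0, -14]
  [4, 2, 0]
T^⊗4:
  [2, 0, -2]
  [-11, 0, -14]
  [3, 2, 2]
T^⊗5:
  [1, 0, 0]
  [-11, 0, -13]
  [5, 3, 1]
Key observation: the optimum is the walk 0->2->0->2->0->2, with weight (-2) + 3 + (-2) + 3 + (-2) = 0.
Optimal value attained by: walk 0->2->0->2->0->2.
Answer: (T^⊗5)[0][2] = 0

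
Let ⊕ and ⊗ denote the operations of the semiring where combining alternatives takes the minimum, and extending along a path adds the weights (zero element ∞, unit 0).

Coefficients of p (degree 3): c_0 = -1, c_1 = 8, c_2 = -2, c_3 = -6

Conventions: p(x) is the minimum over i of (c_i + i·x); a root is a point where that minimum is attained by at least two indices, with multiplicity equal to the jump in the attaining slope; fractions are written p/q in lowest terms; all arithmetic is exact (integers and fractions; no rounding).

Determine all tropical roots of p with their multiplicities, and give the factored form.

hull edge (i=0, c=-1) to (i=3, c=-6): slope -5/3, span 3
Factored form: p(x) = -6 ⊗ (x ⊕ 5/3) ⊗ (x ⊕ 5/3) ⊗ (x ⊕ 5/3)
Answer: roots = 5/3 (mult 3)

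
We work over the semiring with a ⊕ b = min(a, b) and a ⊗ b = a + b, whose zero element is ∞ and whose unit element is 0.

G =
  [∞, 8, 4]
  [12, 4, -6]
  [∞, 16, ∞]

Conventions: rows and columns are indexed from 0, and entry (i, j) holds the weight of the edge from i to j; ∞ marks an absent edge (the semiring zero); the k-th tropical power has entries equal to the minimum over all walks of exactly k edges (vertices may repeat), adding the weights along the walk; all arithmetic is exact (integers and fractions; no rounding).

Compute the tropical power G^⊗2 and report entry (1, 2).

G^⊗2:
  [20, 12, 2]
  [16, 8, -2]
  [28, 20, 10]
Key observation: the optimum is the walk 1->1->2, with weight 4 + (-6) = -2.
Optimal value attained by: walk 1->1->2.
Answer: (G^⊗2)[1][2] = -2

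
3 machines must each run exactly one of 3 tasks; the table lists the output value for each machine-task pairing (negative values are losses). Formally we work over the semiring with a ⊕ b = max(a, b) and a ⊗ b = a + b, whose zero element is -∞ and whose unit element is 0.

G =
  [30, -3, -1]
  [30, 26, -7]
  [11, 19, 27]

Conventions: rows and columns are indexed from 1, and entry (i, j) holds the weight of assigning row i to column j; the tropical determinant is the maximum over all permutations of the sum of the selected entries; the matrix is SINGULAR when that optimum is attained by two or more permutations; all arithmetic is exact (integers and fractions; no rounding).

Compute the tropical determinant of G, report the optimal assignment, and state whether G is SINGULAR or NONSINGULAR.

σ = (1, 2, 3): 30 + 26 + 27 = 83
σ = (1, 3, 2): 30 + (-7) + 19 = 42
σ = (2, 1, 3): (-3) + 30 + 27 = 54
σ = (2, 3, 1): (-3) + (-7) + 11 = 1
σ = (3, 1, 2): (-1) + 30 + 19 = 48
σ = (3, 2, 1): (-1) + 26 + 11 = 36
Optimal value attained by: σ = (1, 2, 3).
Answer: det⊕(G) = 83; verdict: NONSINGULAR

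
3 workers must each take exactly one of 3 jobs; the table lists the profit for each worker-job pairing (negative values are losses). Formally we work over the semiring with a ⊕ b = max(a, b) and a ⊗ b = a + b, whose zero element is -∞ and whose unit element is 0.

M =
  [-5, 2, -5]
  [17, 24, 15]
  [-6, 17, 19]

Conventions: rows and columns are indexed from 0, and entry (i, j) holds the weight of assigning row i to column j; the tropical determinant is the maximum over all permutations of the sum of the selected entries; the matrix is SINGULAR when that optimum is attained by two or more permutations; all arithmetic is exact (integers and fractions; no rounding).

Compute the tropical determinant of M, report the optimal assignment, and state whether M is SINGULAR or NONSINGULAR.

σ = (0, 1, 2): (-5) + 24 + 19 = 38
σ = (0, 2, 1): (-5) + 15 + 17 = 27
σ = (1, 0, 2): 2 + 17 + 19 = 38
σ = (1, 2, 0): 2 + 15 + (-6) = 11
σ = (2, 0, 1): (-5) + 17 + 17 = 29
σ = (2, 1, 0): (-5) + 24 + (-6) = 13
Optimal value attained by: σ = (0, 1, 2).
Answer: det⊕(M) = 38; verdict: SINGULAR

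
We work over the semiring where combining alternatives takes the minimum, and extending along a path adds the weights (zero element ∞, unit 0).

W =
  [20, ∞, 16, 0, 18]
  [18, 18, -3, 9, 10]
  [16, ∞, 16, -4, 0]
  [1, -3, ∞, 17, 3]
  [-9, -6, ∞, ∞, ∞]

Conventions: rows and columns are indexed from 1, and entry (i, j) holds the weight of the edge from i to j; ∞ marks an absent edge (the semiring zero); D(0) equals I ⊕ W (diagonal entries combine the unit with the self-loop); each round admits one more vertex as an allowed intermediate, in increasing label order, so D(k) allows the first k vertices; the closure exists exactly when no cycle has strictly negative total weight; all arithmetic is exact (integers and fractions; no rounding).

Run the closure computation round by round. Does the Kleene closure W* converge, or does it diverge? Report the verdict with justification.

D(0):
  [0, ∞, 16, 0, 18]
  [18, 0, -3, 9, 10]
  [16, ∞, 0, -4, 0]
  [1, -3, ∞, 0, 3]
  [-9, -6, ∞, ∞, 0]
D(1):
  [0, ∞, 16, 0, 18]
  [18, 0, -3, 9, 10]
  [16, ∞, 0, -4, 0]
  [1, -3, 17, 0, 3]
  [-9, -6, 7, -9, 0]
D(2):
  [0, ∞, 16, 0, 18]
  [18, 0, -3, 9, 10]
  [16, ∞, 0, -4, 0]
  [1, -3, -6, 0, 3]
  [-9, -6, -9, -9, 0]
Detection: at round 3, diagonal entry (4, 4) turns strictly negative.
Key observation: the cycle 4->2->3->4 has total weight (-3) + (-3) + (-4), which is strictly negative.
Answer: DIVERGES — negative cycle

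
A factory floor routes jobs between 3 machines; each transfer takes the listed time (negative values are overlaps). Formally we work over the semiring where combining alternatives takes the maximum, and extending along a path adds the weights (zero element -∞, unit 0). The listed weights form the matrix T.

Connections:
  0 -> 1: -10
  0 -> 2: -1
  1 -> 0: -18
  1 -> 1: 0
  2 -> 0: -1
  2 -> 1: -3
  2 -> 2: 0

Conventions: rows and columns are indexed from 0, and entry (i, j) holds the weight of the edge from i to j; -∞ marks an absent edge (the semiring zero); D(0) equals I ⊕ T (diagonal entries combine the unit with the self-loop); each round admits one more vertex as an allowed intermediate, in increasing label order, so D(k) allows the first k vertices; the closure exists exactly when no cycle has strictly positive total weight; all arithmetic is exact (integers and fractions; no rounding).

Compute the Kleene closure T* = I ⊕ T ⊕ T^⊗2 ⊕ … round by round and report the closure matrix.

D(0):
  [0, -10, -1]
  [-18, 0, -∞]
  [-1, -3, 0]
D(1):
  [0, -10, -1]
  [-18, 0, -19]
  [-1, -3, 0]
D(2):
  [0, -10, -1]
  [-18, 0, -19]
  [-1, -3, 0]
D(3):
  [0, -4, -1]
  [-18, 0, -19]
  [-1, -3, 0]
Answer: T* = [[0, -4, -1], [-18, 0, -19], [-1, -3, 0]]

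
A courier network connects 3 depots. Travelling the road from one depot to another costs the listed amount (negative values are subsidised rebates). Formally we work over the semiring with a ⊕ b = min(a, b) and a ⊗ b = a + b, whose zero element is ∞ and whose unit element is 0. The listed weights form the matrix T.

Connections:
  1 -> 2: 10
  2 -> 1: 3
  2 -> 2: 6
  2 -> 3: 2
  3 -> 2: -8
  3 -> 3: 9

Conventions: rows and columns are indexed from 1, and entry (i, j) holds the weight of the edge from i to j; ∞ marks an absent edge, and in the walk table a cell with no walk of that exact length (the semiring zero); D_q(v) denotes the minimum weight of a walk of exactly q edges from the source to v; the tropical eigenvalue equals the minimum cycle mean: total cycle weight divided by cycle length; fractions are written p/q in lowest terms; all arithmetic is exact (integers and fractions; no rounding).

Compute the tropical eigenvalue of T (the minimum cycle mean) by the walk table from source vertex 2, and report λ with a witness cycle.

q=0: [∞, 0, ∞]
q=1: [3, 6, 2]
q=2: [9, -6, 8]
q=3: [-3, 0, -4]
Optimal cycle mean attained by: cycle 2->3->2, total 2 + (-8), length 2.
Answer: λ = -3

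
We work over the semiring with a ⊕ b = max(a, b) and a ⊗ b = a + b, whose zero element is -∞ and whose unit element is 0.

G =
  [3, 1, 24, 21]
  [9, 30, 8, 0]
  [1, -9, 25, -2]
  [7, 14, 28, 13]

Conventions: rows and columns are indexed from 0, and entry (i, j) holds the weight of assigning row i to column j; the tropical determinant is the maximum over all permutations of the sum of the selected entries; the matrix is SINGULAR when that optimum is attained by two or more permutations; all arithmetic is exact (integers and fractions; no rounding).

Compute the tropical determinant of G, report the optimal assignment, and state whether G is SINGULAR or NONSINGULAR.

σ = (0, 1, 2, 3): 3 + 30 + 25 + 13 = 71
σ = (0, 1, 3, 2): 3 + 30 + (-2) + 28 = 59
σ = (0, 2, 1, 3): 3 + 8 + (-9) + 13 = 15
σ = (0, 2, 3, 1): 3 + 8 + (-2) + 14 = 23
σ = (0, 3, 1, 2): 3 + 0 + (-9) + 28 = 22
σ = (0, 3, 2, 1): 3 + 0 + 25 + 14 = 42
σ = (1, 0, 2, 3): 1 + 9 + 25 + 13 = 48
σ = (1, 0, 3, 2): 1 + 9 + (-2) + 28 = 36
σ = (1, 2, 0, 3): 1 + 8 + 1 + 13 = 23
σ = (1, 2, 3, 0): 1 + 8 + (-2) + 7 = 14
σ = (1, 3, 0, 2): 1 + 0 + 1 + 28 = 30
σ = (1, 3, 2, 0): 1 + 0 + 25 + 7 = 33
σ = (2, 0, 1, 3): 24 + 9 + (-9) + 13 = 37
σ = (2, 0, 3, 1): 24 + 9 + (-2) + 14 = 45
σ = (2, 1, 0, 3): 24 + 30 + 1 + 13 = 68
σ = (2, 1, 3, 0): 24 + 30 + (-2) + 7 = 59
σ = (2, 3, 0, 1): 24 + 0 + 1 + 14 = 39
σ = (2, 3, 1, 0): 24 + 0 + (-9) + 7 = 22
σ = (3, 0, 1, 2): 21 + 9 + (-9) + 28 = 49
σ = (3, 0, 2, 1): 21 + 9 + 25 + 14 = 69
σ = (3, 1, 0, 2): 21 + 30 + 1 + 28 = 80
σ = (3, 1, 2, 0): 21 + 30 + 25 + 7 = 83
σ = (3, 2, 0, 1): 21 + 8 + 1 + 14 = 44
σ = (3, 2, 1, 0): 21 + 8 + (-9) + 7 = 27
Optimal value attained by: σ = (3, 1, 2, 0).
Answer: det⊕(G) = 83; verdict: NONSINGULAR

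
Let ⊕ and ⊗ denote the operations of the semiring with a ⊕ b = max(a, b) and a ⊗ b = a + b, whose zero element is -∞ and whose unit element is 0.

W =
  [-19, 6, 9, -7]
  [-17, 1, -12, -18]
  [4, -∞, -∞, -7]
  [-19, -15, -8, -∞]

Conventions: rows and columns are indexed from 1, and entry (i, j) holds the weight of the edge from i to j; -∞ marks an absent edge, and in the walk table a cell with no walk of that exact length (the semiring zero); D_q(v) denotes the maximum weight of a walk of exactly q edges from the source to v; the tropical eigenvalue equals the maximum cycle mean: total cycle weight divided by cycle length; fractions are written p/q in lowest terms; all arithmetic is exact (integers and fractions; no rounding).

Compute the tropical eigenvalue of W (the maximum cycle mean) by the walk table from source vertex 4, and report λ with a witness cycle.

q=0: [-∞, -∞, -∞, 0]
q=1: [-19, -15, -8, -∞]
q=2: [-4, -13, -10, -15]
q=3: [-6, 2, 5, -11]
q=4: [9, 3, 3, -2]
Optimal cycle mean attained by: cycle 1->3->1, total 9 + 4, length 2.
Answer: λ = 13/2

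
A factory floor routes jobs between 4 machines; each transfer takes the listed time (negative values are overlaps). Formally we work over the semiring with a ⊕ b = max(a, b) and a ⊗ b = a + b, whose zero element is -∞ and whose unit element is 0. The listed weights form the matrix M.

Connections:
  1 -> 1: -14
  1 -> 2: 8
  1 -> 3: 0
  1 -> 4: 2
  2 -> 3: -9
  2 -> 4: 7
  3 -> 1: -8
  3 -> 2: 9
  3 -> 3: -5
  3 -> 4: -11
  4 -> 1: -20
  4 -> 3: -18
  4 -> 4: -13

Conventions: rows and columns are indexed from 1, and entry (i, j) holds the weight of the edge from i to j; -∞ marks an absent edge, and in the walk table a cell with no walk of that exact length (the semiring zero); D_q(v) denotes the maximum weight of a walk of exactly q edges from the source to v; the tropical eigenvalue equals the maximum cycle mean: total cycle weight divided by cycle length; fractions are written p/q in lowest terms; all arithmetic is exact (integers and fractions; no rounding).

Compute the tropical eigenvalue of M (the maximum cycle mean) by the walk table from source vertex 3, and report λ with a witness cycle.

q=0: [-∞, -∞, 0, -∞]
q=1: [-8, 9, -5, -11]
q=2: [-13, 4, 0, 16]
q=3: [-4, 9, -2, 11]
q=4: [-9, 7, 0, 16]
Optimal cycle mean attained by: cycle 2->3->2, total (-9) + 9, length 2.
Answer: λ = 0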